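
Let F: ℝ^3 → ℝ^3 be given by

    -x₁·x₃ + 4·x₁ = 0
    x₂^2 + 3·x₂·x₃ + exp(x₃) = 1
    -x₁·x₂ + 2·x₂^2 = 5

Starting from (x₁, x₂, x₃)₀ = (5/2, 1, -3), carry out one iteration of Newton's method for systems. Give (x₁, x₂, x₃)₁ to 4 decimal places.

(5.9261, 6.9507, 13.5931)

At (5/2, 1, -3): F = (17.5000, -8.950213, -5.5000).
Jacobian J = [[-x₃ + 4, 0, -x₁], [0, 2·x₂ + 3·x₃, 3·x₂ + exp(x₃)], [-x₂, -x₁ + 4·x₂, 0]].
At the point, J = [[7.0000, 0.0000, -2.5000], [0.0000, -7.0000, 3.049787], [-1.0000, 1.5000, 0.0000]] (det J = -14.522764).
Solving J·Δ = −F gives Δ = (3.4261, 5.9507, 16.5931).
Then the next iterate is (x₁, x₂, x₃)₁ = (5.9261, 6.9507, 13.5931).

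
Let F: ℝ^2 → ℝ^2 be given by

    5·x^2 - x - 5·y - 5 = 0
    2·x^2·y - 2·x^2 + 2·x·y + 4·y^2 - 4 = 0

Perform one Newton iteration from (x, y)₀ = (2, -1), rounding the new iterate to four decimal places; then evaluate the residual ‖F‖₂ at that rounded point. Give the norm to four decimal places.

98.0612

At (2, -1): F = (18.0000, -20.0000).
Jacobian J = [[10·x - 1, -5], [4·x·y - 4·x + 2·y, 2·x^2 + 2·x + 8·y]].
At the point, J = [[19.0000, -5.0000], [-18.0000, 4.0000]] (det J = -14.0000).
Solving J·Δ = −F gives Δ = (-2.0000, -4.0000).
Then the next iterate is (x, y)₁ = (0.0000, -5.0000).
Re-evaluating at (0.0000, -5.0000): F = (20.0000, 96.0000), so ‖F‖₂ = 98.0612.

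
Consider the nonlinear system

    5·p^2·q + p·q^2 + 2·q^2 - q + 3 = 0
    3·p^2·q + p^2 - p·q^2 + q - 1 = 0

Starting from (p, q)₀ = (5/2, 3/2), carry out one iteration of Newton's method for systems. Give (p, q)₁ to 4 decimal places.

(1.5885, 0.9910)

At (5/2, 3/2): F = (58.5000, 29.2500).
Jacobian J = [[10·p·q + q^2, 5·p^2 + 2·p·q + 4·q - 1], [6·p·q + 2·p - q^2, 3·p^2 - 2·p·q + 1]].
At the point, J = [[39.7500, 43.7500], [25.2500, 12.2500]] (det J = -617.7500).
Solving J·Δ = −F gives Δ = (-0.9115, -0.5090).
Then the next iterate is (p, q)₁ = (1.5885, 0.9910).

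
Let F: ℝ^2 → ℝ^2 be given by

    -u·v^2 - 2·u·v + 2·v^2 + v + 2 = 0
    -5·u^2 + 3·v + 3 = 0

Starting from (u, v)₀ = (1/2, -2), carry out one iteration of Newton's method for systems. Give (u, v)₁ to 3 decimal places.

At (1/2, -2): F = (8.000, -4.250).
Jacobian J = [[-v^2 - 2·v, -2·u·v - 2·u + 4·v + 1], [-10·u, 3]].
At the point, J = [[0.000, -6.000], [-5.000, 3.000]] (det J = -30.000).
Solving J·Δ = −F gives Δ = (-0.050, 1.333).
Then the next iterate is (u, v)₁ = (0.450, -0.667).

(0.450, -0.667)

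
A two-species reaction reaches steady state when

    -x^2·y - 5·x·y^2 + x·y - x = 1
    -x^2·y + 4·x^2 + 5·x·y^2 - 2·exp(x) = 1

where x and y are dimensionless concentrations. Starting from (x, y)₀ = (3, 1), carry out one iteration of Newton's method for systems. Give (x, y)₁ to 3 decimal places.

(2.417, 0.484)

At (3, 1): F = (-25.000, 0.82893).
Jacobian J = [[-2·x·y - 5·y^2 + y - 1, -x^2 - 10·x·y + x], [-2·x·y + 8·x + 5·y^2 - 2·exp(x), -x^2 + 10·x·y]].
At the point, J = [[-11.000, -36.000], [-17.17107, 21.000]] (det J = -849.15866).
Solving J·Δ = −F gives Δ = (-0.583, -0.516).
Then the next iterate is (x, y)₁ = (2.417, 0.484).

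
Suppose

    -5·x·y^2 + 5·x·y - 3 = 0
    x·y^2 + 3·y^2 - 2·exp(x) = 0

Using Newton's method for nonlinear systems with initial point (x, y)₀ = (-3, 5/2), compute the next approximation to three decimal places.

(-2.984, 1.618)

At (-3, 5/2): F = (53.250, -0.09957).
Jacobian J = [[-5·y^2 + 5·y, -10·x·y + 5·x], [y^2 - 2·exp(x), 2·x·y + 6·y]].
At the point, J = [[-18.750, 60.000], [6.15043, 0.000]] (det J = -369.02555).
Solving J·Δ = −F gives Δ = (0.016, -0.882).
Then the next iterate is (x, y)₁ = (-2.984, 1.618).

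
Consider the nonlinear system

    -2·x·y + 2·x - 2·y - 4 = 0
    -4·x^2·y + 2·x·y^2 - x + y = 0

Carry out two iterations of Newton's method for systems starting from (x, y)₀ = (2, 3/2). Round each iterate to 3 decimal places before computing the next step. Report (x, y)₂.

(1.465, -0.219)

At (2, 3/2): F = (-9.000, -15.500).
Jacobian J = [[-2·y + 2, -2·x - 2], [-8·x·y + 2·y^2 - 1, -4·x^2 + 4·x·y + 1]].
At the point, J = [[-1.000, -6.000], [-20.500, -3.000]] (det J = -120.000).
Solving J·Δ = −F gives Δ = (-0.550, -1.408).
Then the next iterate is (x, y)₁ = (1.450, 0.092).
Round to (1.450, 0.092) and repeat: F = (-1.55080, -2.10717), J = [[1.816, -4.900], [-2.05027, -6.87640]].
Δ = (0.015, -0.311), so (x, y)₂ = (1.465, -0.219).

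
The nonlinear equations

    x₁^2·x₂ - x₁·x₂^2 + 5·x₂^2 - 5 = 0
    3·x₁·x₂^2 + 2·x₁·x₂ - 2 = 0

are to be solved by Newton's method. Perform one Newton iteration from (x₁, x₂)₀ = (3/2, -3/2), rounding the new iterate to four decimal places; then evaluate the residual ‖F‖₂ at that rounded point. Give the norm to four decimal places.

At (3/2, -3/2): F = (-0.5000, 3.6250).
Jacobian J = [[2·x₁·x₂ - x₂^2, x₁^2 - 2·x₁·x₂ + 10·x₂], [3·x₂^2 + 2·x₂, 6·x₁·x₂ + 2·x₁]].
At the point, J = [[-6.7500, -8.2500], [3.7500, -10.5000]] (det J = 101.8125).
Solving J·Δ = −F gives Δ = (-0.3453, 0.2219).
Then the next iterate is (x₁, x₂)₁ = (1.1547, -1.2781).
Re-evaluating at (1.1547, -1.2781): F = (-0.422682, 0.707100), so ‖F‖₂ = 0.8238.

0.8238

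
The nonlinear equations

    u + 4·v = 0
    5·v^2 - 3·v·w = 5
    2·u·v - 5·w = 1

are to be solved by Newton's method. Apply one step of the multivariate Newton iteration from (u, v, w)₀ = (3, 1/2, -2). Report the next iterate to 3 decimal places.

At (3, 1/2, -2): F = (5.000, -0.750, 12.000).
Jacobian J = [[1, 4, 0], [0, 10·v - 3·w, -3·v], [2·v, 2·u, -5]].
At the point, J = [[1.000, 4.000, 0.000], [0.000, 11.000, -1.500], [1.000, 6.000, -5.000]] (det J = -52.000).
Solving J·Δ = −F gives Δ = (-6.096, 0.274, 1.510).
Then the next iterate is (u, v, w)₁ = (-3.096, 0.774, -0.490).

(-3.096, 0.774, -0.490)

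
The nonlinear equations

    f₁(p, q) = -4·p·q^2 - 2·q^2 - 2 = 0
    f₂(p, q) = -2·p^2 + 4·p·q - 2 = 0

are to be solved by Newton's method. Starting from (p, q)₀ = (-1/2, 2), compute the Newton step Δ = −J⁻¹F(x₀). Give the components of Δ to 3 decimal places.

At (-1/2, 2): F = (-2.000, -6.500).
Jacobian J = [[-4·q^2, -8·p·q - 4·q], [-4·p + 4·q, 4·p]].
At the point, J = [[-16.000, 0.000], [10.000, -2.000]] (det J = 32.000).
Solving J·Δ = −F gives Δ = (-0.125, -3.875).

(-0.125, -3.875)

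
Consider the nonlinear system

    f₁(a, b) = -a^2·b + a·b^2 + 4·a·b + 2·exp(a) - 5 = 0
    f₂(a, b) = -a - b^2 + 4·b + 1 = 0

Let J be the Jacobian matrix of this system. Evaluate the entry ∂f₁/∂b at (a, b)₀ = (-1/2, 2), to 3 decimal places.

∂f₁/∂b = -a^2 + 2·a·b + 4·a.
At (-1/2, 2) this is -4.250.

-4.250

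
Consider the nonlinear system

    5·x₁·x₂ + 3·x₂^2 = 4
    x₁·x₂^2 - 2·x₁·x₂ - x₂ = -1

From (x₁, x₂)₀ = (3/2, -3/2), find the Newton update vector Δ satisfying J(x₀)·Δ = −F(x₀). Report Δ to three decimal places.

At (3/2, -3/2): F = (-8.500, 10.375).
Jacobian J = [[5·x₂, 5·x₁ + 6·x₂], [x₂^2 - 2·x₂, 2·x₁·x₂ - 2·x₁ - 1]].
At the point, J = [[-7.500, -1.500], [5.250, -8.500]] (det J = 71.625).
Solving J·Δ = −F gives Δ = (-1.226, 0.463).

(-1.226, 0.463)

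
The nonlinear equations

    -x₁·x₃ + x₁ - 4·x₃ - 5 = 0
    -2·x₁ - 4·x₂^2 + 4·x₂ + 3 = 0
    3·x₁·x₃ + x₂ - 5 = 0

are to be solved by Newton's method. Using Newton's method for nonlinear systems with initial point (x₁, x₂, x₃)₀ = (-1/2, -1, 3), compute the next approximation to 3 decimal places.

At (-1/2, -1, 3): F = (-16.000, -4.000, -10.500).
Jacobian J = [[-x₃ + 1, 0, -x₁ - 4], [-2, -8·x₂ + 4, 0], [3·x₃, 1, 3·x₁]].
At the point, J = [[-2.000, 0.000, -3.500], [-2.000, 12.000, 0.000], [9.000, 1.000, -1.500]] (det J = 421.000).
Solving J·Δ = −F gives Δ = (0.330, 0.388, -4.760).
Then the next iterate is (x₁, x₂, x₃)₁ = (-0.170, -0.612, -1.760).

(-0.170, -0.612, -1.760)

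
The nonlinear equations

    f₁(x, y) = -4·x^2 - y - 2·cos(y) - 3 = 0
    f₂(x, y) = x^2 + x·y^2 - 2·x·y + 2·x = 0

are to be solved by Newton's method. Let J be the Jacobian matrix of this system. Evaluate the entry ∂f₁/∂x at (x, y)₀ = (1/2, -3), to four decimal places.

-4.0000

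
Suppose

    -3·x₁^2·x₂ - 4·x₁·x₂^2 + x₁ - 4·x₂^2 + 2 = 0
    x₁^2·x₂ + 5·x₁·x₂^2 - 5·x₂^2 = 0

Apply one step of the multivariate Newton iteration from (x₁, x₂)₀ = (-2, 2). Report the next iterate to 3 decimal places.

(-0.812, 1.326)

At (-2, 2): F = (-8.000, -52.000).
Jacobian J = [[-6·x₁·x₂ - 4·x₂^2 + 1, -3·x₁^2 - 8·x₁·x₂ - 8·x₂], [2·x₁·x₂ + 5·x₂^2, x₁^2 + 10·x₁·x₂ - 10·x₂]].
At the point, J = [[9.000, 4.000], [12.000, -56.000]] (det J = -552.000).
Solving J·Δ = −F gives Δ = (1.188, -0.674).
Then the next iterate is (x₁, x₂)₁ = (-0.812, 1.326).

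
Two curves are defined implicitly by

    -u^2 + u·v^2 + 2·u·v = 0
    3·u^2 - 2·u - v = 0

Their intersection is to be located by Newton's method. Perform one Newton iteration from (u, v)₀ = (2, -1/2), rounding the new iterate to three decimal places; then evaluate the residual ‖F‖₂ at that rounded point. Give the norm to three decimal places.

At (2, -1/2): F = (-5.500, 8.500).
Jacobian J = [[-2·u + v^2 + 2·v, 2·u·v + 2·u], [6·u - 2, -1]].
At the point, J = [[-4.750, 2.000], [10.000, -1.000]] (det J = -15.250).
Solving J·Δ = −F gives Δ = (-0.754, 0.959).
Then the next iterate is (u, v)₁ = (1.246, 0.459).
Re-evaluating at (1.246, 0.459): F = (-0.14618, 1.70655), so ‖F‖₂ = 1.713.

1.713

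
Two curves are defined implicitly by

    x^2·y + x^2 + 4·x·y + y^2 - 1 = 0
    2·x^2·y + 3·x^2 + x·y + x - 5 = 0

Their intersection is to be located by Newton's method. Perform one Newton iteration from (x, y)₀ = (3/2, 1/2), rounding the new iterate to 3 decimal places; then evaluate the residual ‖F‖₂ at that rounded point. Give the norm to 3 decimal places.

At (3/2, 1/2): F = (5.625, 6.250).
Jacobian J = [[2·x·y + 2·x + 4·y, x^2 + 4·x + 2·y], [4·x·y + 6·x + y + 1, 2·x^2 + x]].
At the point, J = [[6.500, 9.250], [13.500, 6.000]] (det J = -85.875).
Solving J·Δ = −F gives Δ = (-0.280, -0.411).
Then the next iterate is (x, y)₁ = (1.220, 0.089).
Re-evaluating at (1.220, 0.089): F = (1.06311, 1.05872), so ‖F‖₂ = 1.500.

1.500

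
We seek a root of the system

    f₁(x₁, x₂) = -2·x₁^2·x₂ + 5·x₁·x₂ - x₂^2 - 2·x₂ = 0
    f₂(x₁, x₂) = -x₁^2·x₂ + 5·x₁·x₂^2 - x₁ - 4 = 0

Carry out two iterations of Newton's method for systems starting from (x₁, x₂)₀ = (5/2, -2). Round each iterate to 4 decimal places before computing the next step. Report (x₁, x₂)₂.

(2.2151, -0.6922)

At (5/2, -2): F = (0.0000, 56.0000).
Jacobian J = [[-4·x₁·x₂ + 5·x₂, -2·x₁^2 + 5·x₁ - 2·x₂ - 2], [-2·x₁·x₂ + 5·x₂^2 - 1, -x₁^2 + 10·x₁·x₂]].
At the point, J = [[10.0000, 2.0000], [29.0000, -56.2500]] (det J = -620.5000).
Solving J·Δ = −F gives Δ = (-0.1805, 0.9025).
Then the next iterate is (x₁, x₂)₁ = (2.3195, -1.0975).
Round to (2.3195, -1.0975) and repeat: F = (0.071514, 13.554399), J = [[4.695105, 1.032339], [10.113834, -30.836593]].
Δ = (-0.1044, 0.4053), so (x₁, x₂)₂ = (2.2151, -0.6922).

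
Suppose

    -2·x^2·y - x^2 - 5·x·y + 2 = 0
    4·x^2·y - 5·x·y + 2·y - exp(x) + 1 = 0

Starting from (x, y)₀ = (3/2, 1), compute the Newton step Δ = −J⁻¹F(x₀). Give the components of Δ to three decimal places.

At (3/2, 1): F = (-12.250, 0.01831).
Jacobian J = [[-4·x·y - 2·x - 5·y, -2·x^2 - 5·x], [8·x·y - 5·y - exp(x), 4·x^2 - 5·x + 2]].
At the point, J = [[-14.000, -12.000], [2.51831, 3.500]] (det J = -18.78027).
Solving J·Δ = −F gives Δ = (-2.271, 1.629).

(-2.271, 1.629)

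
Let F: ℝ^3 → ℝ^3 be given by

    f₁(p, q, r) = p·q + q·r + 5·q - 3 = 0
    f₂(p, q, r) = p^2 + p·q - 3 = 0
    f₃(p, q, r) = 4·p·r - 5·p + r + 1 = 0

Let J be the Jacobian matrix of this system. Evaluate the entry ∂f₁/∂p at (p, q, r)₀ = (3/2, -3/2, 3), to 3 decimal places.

-1.500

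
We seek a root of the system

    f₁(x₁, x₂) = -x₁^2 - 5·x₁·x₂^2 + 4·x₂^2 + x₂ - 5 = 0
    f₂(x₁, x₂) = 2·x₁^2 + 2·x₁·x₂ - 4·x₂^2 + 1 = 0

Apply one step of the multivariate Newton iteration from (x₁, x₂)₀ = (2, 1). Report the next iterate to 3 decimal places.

(0.938, 0.596)

At (2, 1): F = (-14.000, 9.000).
Jacobian J = [[-2·x₁ - 5·x₂^2, -10·x₁·x₂ + 8·x₂ + 1], [4·x₁ + 2·x₂, 2·x₁ - 8·x₂]].
At the point, J = [[-9.000, -11.000], [10.000, -4.000]] (det J = 146.000).
Solving J·Δ = −F gives Δ = (-1.062, -0.404).
Then the next iterate is (x₁, x₂)₁ = (0.938, 0.596).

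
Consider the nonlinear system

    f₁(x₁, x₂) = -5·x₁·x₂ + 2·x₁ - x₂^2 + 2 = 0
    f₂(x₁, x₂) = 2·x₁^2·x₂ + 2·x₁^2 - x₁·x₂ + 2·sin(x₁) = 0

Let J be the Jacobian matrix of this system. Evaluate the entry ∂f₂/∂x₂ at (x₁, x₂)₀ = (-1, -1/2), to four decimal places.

∂f₂/∂x₂ = 2·x₁^2 - x₁.
At (-1, -1/2) this is 3.0000.

3.0000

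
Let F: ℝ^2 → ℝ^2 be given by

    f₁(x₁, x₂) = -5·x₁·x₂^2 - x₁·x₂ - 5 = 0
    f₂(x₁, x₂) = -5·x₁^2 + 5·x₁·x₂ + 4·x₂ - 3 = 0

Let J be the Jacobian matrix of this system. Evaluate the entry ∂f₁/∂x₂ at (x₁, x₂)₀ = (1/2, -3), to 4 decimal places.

∂f₁/∂x₂ = -10·x₁·x₂ - x₁.
At (1/2, -3) this is 14.5000.

14.5000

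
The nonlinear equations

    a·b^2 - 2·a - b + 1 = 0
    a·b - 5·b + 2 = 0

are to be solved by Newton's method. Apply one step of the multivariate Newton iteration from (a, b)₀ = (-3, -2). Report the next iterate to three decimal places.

At (-3, -2): F = (-3.000, 18.000).
Jacobian J = [[b^2 - 2, 2·a·b - 1], [b, a - 5]].
At the point, J = [[2.000, 11.000], [-2.000, -8.000]] (det J = 6.000).
Solving J·Δ = −F gives Δ = (29.000, -5.000).
Then the next iterate is (a, b)₁ = (26.000, -7.000).

(26.000, -7.000)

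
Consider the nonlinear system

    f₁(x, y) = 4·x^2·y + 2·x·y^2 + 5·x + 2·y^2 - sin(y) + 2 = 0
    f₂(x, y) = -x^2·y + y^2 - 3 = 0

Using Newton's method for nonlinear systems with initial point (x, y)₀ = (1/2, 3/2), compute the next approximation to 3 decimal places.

(-0.256, 1.497)

At (1/2, 3/2): F = (11.75251, -1.125).
Jacobian J = [[8·x·y + 2·y^2 + 5, 4·x^2 + 4·x·y + 4·y - cos(y)], [-2·x·y, -x^2 + 2·y]].
At the point, J = [[15.500, 9.92926], [-1.500, 2.750]] (det J = 57.51889).
Solving J·Δ = −F gives Δ = (-0.756, -0.003).
Then the next iterate is (x, y)₁ = (-0.256, 1.497).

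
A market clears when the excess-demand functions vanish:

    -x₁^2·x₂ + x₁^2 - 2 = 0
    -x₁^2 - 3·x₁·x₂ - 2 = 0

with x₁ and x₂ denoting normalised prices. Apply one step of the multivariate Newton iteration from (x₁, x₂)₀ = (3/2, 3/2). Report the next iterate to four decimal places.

(0.4444, 0.8148)

At (3/2, 3/2): F = (-3.1250, -11.0000).
Jacobian J = [[-2·x₁·x₂ + 2·x₁, -x₁^2], [-2·x₁ - 3·x₂, -3·x₁]].
At the point, J = [[-1.5000, -2.2500], [-7.5000, -4.5000]] (det J = -10.1250).
Solving J·Δ = −F gives Δ = (-1.0556, -0.6852).
Then the next iterate is (x₁, x₂)₁ = (0.4444, 0.8148).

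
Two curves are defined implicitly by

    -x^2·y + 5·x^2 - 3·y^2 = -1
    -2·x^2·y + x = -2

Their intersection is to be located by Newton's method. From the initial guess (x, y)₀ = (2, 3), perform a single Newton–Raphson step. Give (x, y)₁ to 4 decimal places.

(1.4807, 1.9930)

At (2, 3): F = (-18.0000, -20.0000).
Jacobian J = [[-2·x·y + 10·x, -x^2 - 6·y], [-4·x·y + 1, -2·x^2]].
At the point, J = [[8.0000, -22.0000], [-23.0000, -8.0000]] (det J = -570.0000).
Solving J·Δ = −F gives Δ = (-0.5193, -1.0070).
Then the next iterate is (x, y)₁ = (1.4807, 1.9930).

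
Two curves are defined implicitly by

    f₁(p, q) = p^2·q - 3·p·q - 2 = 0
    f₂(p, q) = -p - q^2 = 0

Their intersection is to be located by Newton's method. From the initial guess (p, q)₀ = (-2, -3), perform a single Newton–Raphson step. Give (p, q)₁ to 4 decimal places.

At (-2, -3): F = (-32.0000, -7.0000).
Jacobian J = [[2·p·q - 3·q, p^2 - 3·p], [-1, -2·q]].
At the point, J = [[21.0000, 10.0000], [-1.0000, 6.0000]] (det J = 136.0000).
Solving J·Δ = −F gives Δ = (0.8971, 1.3162).
Then the next iterate is (p, q)₁ = (-1.1029, -1.6838).

(-1.1029, -1.6838)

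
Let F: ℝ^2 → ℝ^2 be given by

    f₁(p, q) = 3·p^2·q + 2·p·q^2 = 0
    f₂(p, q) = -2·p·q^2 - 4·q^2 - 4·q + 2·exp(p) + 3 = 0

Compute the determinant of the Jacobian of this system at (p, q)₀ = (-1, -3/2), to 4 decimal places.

60.8782

J = [[6·p·q + 2·q^2, 3·p^2 + 4·p·q], [-2·q^2 + 2·exp(p), -4·p·q - 8·q - 4]].
At the point, J = [[13.5000, 9.0000], [-3.764241, 2.0000]].
det J = 60.8782.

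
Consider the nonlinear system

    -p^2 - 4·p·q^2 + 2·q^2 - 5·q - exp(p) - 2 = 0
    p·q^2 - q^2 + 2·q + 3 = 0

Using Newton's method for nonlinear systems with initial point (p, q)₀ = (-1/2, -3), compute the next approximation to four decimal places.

(-0.1091, -1.8198)

At (-1/2, -3): F = (48.143469, -16.5000).
Jacobian J = [[-2·p - 4·q^2 - exp(p), -8·p·q + 4·q - 5], [q^2, 2·p·q - 2·q + 2]].
At the point, J = [[-35.606531, -29.0000], [9.0000, 11.0000]] (det J = -130.671837).
Solving J·Δ = −F gives Δ = (0.3909, 1.1802).
Then the next iterate is (p, q)₁ = (-0.1091, -1.8198).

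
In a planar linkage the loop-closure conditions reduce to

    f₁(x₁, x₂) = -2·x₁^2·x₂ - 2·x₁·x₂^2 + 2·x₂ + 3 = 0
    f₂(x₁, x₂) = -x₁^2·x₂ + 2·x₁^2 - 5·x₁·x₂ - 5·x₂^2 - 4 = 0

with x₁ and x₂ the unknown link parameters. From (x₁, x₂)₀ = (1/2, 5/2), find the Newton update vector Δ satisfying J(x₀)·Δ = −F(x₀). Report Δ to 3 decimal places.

(0.363, -1.670)

At (1/2, 5/2): F = (0.500, -41.625).
Jacobian J = [[-4·x₁·x₂ - 2·x₂^2, -2·x₁^2 - 4·x₁·x₂ + 2], [-2·x₁·x₂ + 4·x₁ - 5·x₂, -x₁^2 - 5·x₁ - 10·x₂]].
At the point, J = [[-17.500, -3.500], [-13.000, -27.750]] (det J = 440.125).
Solving J·Δ = −F gives Δ = (0.363, -1.670).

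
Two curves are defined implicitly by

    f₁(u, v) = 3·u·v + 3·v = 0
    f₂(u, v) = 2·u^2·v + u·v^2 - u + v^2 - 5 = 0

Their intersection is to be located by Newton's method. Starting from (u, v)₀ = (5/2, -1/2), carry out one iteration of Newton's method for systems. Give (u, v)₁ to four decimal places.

(0.6240, -0.2680)

At (5/2, -1/2): F = (-5.2500, -12.8750).
Jacobian J = [[3·v, 3·u + 3], [4·u·v + v^2 - 1, 2·u^2 + 2·u·v + 2·v]].
At the point, J = [[-1.5000, 10.5000], [-5.7500, 9.0000]] (det J = 46.8750).
Solving J·Δ = −F gives Δ = (-1.8760, 0.2320).
Then the next iterate is (u, v)₁ = (0.6240, -0.2680).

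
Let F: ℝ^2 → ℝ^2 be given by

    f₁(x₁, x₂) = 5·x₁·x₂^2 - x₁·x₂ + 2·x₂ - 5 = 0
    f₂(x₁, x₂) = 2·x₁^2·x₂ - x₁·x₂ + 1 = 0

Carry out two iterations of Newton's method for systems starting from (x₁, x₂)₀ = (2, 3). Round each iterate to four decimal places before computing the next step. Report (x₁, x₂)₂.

(0.8705, 1.4908)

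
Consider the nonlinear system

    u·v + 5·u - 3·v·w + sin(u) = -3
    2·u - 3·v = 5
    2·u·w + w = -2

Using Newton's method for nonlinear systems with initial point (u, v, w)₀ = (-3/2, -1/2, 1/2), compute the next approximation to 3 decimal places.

At (-3/2, -1/2, 1/2): F = (-3.99749, -6.500, 1.000).
Jacobian J = [[v + cos(u) + 5, u - 3·w, -3·v], [2, -3, 0], [2·w, 0, 2·u + 1]].
At the point, J = [[4.57074, -3.000, 1.500], [2.000, -3.000, 0.000], [1.000, 0.000, -2.000]] (det J = 19.92442).
Solving J·Δ = −F gives Δ = (-0.979, -2.820, 0.010).
Then the next iterate is (u, v, w)₁ = (-2.479, -3.320, 0.510).

(-2.479, -3.320, 0.510)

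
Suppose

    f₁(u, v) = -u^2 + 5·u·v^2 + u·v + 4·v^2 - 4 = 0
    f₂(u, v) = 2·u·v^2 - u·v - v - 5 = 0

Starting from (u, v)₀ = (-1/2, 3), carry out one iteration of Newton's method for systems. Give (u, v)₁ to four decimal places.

At (-1/2, 3): F = (7.7500, -15.5000).
Jacobian J = [[-2·u + 5·v^2 + v, 10·u·v + u + 8·v], [2·v^2 - v, 4·u·v - u - 1]].
At the point, J = [[49.0000, 8.5000], [15.0000, -6.5000]] (det J = -446.0000).
Solving J·Δ = −F gives Δ = (0.1825, -1.9636).
Then the next iterate is (u, v)₁ = (-0.3175, 1.0364).

(-0.3175, 1.0364)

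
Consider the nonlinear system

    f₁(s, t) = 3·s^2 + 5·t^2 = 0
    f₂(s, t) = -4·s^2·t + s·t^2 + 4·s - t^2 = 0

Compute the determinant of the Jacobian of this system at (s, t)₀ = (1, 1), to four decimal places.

6.0000

J = [[6·s, 10·t], [-8·s·t + t^2 + 4, -4·s^2 + 2·s·t - 2·t]].
At the point, J = [[6.0000, 10.0000], [-3.0000, -4.0000]].
det J = 6.0000.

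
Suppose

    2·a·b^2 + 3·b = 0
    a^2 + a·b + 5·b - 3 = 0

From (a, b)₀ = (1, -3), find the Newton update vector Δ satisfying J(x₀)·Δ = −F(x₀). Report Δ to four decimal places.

(1.2727, 3.5455)

At (1, -3): F = (9.0000, -20.0000).
Jacobian J = [[2·b^2, 4·a·b + 3], [2·a + b, a + 5]].
At the point, J = [[18.0000, -9.0000], [-1.0000, 6.0000]] (det J = 99.0000).
Solving J·Δ = −F gives Δ = (1.2727, 3.5455).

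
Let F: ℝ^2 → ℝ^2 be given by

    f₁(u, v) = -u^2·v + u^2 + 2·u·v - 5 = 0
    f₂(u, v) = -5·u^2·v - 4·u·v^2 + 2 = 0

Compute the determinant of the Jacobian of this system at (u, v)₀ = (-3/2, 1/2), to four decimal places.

36.7500

J = [[-2·u·v + 2·u + 2·v, -u^2 + 2·u], [-10·u·v - 4·v^2, -5·u^2 - 8·u·v]].
At the point, J = [[-0.5000, -5.2500], [6.5000, -5.2500]].
det J = 36.7500.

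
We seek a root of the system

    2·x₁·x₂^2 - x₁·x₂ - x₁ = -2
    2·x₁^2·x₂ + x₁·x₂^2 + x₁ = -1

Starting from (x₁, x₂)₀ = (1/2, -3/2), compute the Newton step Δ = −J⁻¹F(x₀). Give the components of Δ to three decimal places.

(0.500, 2.000)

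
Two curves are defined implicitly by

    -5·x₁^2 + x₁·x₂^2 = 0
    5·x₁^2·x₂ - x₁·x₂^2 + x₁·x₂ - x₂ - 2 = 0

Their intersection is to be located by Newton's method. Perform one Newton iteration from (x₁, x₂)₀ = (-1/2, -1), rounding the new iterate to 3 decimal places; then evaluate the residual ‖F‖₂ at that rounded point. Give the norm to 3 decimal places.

0.645

At (-1/2, -1): F = (-1.750, -1.250).
Jacobian J = [[-10·x₁ + x₂^2, 2·x₁·x₂], [10·x₁·x₂ - x₂^2 + x₂, 5·x₁^2 - 2·x₁·x₂ + x₁ - 1]].
At the point, J = [[6.000, 1.000], [3.000, -1.250]] (det J = -10.500).
Solving J·Δ = −F gives Δ = (0.327, -0.214).
Then the next iterate is (x₁, x₂)₁ = (-0.173, -1.214).
Re-evaluating at (-0.173, -1.214): F = (-0.40461, -0.50268), so ‖F‖₂ = 0.645.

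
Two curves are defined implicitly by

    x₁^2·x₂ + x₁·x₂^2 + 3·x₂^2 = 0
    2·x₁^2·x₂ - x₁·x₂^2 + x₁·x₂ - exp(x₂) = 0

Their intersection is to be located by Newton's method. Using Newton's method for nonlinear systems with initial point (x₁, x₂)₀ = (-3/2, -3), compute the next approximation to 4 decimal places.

At (-3/2, -3): F = (6.7500, 4.450213).
Jacobian J = [[2·x₁·x₂ + x₂^2, x₁^2 + 2·x₁·x₂ + 6·x₂], [4·x₁·x₂ - x₂^2 + x₂, 2·x₁^2 - 2·x₁·x₂ + x₁ - exp(x₂)]].
At the point, J = [[18.0000, -6.7500], [6.0000, -6.049787]] (det J = -68.396167).
Solving J·Δ = −F gives Δ = (-0.1579, 0.5790).
Then the next iterate is (x₁, x₂)₁ = (-1.6579, -2.4210).

(-1.6579, -2.4210)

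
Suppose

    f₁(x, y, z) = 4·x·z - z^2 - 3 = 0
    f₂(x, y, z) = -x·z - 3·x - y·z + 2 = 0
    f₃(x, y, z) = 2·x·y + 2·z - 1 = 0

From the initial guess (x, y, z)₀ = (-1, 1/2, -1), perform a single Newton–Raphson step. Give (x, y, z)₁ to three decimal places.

(-0.444, -2.333, -2.111)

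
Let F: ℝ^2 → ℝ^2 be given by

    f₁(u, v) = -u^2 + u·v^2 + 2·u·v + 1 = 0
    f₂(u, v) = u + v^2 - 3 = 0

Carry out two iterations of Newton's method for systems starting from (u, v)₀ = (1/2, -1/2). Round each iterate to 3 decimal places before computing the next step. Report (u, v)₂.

(-0.331, -2.172)

At (1/2, -1/2): F = (0.375, -2.250).
Jacobian J = [[-2·u + v^2 + 2·v, 2·u·v + 2·u], [1, 2·v]].
At the point, J = [[-1.750, 0.500], [1.000, -1.000]] (det J = 1.250).
Solving J·Δ = −F gives Δ = (-0.600, -2.850).
Then the next iterate is (u, v)₁ = (-0.100, -3.350).
Round to (-0.100, -3.350) and repeat: F = (0.53775, 8.12250), J = [[4.72250, 0.470], [1.000, -6.700]].
Δ = (-0.231, 1.178), so (u, v)₂ = (-0.331, -2.172).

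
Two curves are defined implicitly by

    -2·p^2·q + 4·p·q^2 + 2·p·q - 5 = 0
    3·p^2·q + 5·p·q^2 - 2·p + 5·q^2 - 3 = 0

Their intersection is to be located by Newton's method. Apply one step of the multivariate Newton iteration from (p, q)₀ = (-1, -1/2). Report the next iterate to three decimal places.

(-3.000, 1.833)

At (-1, -1/2): F = (-4.000, -2.500).
Jacobian J = [[-4·p·q + 4·q^2 + 2·q, -2·p^2 + 8·p·q + 2·p], [6·p·q + 5·q^2 - 2, 3·p^2 + 10·p·q + 10·q]].
At the point, J = [[-2.000, 0.000], [2.250, 3.000]] (det J = -6.000).
Solving J·Δ = −F gives Δ = (-2.000, 2.333).
Then the next iterate is (p, q)₁ = (-3.000, 1.833).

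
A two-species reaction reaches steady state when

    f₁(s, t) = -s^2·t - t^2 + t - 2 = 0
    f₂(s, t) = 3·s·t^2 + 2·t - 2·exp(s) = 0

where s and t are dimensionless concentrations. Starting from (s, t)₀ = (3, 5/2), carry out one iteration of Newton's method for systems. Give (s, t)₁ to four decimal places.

At (3, 5/2): F = (-28.2500, 21.078926).
Jacobian J = [[-2·s·t, -s^2 - 2·t + 1], [3·t^2 - 2·exp(s), 6·s·t + 2]].
At the point, J = [[-15.0000, -13.0000], [-21.421074, 47.0000]] (det J = -983.473960).
Solving J·Δ = −F gives Δ = (-1.0714, -0.9368).
Then the next iterate is (s, t)₁ = (1.9286, 1.5632).

(1.9286, 1.5632)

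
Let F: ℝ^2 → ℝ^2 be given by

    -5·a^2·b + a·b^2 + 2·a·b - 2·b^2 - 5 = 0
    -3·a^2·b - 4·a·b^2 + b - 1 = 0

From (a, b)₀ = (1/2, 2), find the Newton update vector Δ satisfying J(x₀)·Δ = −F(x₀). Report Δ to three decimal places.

At (1/2, 2): F = (-11.500, -8.500).
Jacobian J = [[-10·a·b + b^2 + 2·b, -5·a^2 + 2·a·b + 2·a - 4·b], [-6·a·b - 4·b^2, -3·a^2 - 8·a·b + 1]].
At the point, J = [[-2.000, -6.250], [-22.000, -7.750]] (det J = -122.000).
Solving J·Δ = −F gives Δ = (0.295, -1.934).

(0.295, -1.934)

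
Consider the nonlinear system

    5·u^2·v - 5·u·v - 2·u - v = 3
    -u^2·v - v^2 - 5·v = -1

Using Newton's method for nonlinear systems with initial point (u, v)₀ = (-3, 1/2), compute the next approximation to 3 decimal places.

(-1.972, 0.289)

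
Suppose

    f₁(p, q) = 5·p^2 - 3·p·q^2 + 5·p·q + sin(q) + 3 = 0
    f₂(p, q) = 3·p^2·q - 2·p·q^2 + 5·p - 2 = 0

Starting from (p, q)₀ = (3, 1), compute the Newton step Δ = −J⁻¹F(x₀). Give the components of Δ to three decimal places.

(-1.705, 0.120)

At (3, 1): F = (54.84147, 34.000).
Jacobian J = [[10·p - 3·q^2 + 5·q, -6·p·q + 5·p + cos(q)], [6·p·q - 2·q^2 + 5, 3·p^2 - 4·p·q]].
At the point, J = [[32.000, -2.45970], [21.000, 15.000]] (det J = 531.65365).
Solving J·Δ = −F gives Δ = (-1.705, 0.120).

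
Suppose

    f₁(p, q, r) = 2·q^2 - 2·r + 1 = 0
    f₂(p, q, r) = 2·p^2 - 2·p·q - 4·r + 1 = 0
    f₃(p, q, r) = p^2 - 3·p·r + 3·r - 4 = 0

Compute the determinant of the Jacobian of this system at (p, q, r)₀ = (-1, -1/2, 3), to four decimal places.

-168.0000

J = [[0, 4·q, -2], [4·p - 2·q, -2·p, -4], [2·p - 3·r, 0, -3·p + 3]].
At the point, J = [[0.0000, -2.0000, -2.0000], [-3.0000, 2.0000, -4.0000], [-11.0000, 0.0000, 6.0000]].
det J = -168.0000.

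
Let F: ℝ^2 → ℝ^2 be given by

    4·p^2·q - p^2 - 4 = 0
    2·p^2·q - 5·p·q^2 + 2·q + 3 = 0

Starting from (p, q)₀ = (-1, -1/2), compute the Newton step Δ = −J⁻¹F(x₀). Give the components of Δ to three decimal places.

(-0.222, 2.083)

At (-1, -1/2): F = (-7.000, 2.250).
Jacobian J = [[8·p·q - 2·p, 4·p^2], [4·p·q - 5·q^2, 2·p^2 - 10·p·q + 2]].
At the point, J = [[6.000, 4.000], [0.750, -1.000]] (det J = -9.000).
Solving J·Δ = −F gives Δ = (-0.222, 2.083).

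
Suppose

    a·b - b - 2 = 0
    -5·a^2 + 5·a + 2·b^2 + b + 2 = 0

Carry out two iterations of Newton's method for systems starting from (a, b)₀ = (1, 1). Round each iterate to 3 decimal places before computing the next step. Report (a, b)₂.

(2.206, 1.794)

At (1, 1): F = (-2.000, 5.000).
Jacobian J = [[b, a - 1], [-10·a + 5, 4·b + 1]].
At the point, J = [[1.000, 0.000], [-5.000, 5.000]] (det J = 5.000).
Solving J·Δ = −F gives Δ = (2.000, 1.000).
Then the next iterate is (a, b)₁ = (3.000, 2.000).
Round to (3.000, 2.000) and repeat: F = (2.000, -18.000), J = [[2.000, 2.000], [-25.000, 9.000]].
Δ = (-0.794, -0.206), so (a, b)₂ = (2.206, 1.794).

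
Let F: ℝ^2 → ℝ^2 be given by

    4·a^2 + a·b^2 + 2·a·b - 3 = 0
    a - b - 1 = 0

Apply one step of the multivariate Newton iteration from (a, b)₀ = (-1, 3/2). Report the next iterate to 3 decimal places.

At (-1, 3/2): F = (-4.250, -3.500).
Jacobian J = [[8·a + b^2 + 2·b, 2·a·b + 2·a], [1, -1]].
At the point, J = [[-2.750, -5.000], [1.000, -1.000]] (det J = 7.750).
Solving J·Δ = −F gives Δ = (1.710, -1.790).
Then the next iterate is (a, b)₁ = (0.710, -0.290).

(0.710, -0.290)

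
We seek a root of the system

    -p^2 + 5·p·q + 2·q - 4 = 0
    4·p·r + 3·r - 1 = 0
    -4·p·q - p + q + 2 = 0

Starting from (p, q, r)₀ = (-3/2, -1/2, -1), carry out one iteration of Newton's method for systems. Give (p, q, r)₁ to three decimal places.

(1.222, -0.889, -3.963)

At (-3/2, -1/2, -1): F = (-3.500, 2.000, 0.000).
Jacobian J = [[-2·p + 5·q, 5·p + 2, 0], [4·r, 0, 4·p + 3], [-4·q - 1, -4·p + 1, 0]].
At the point, J = [[0.500, -5.500, 0.000], [-4.000, 0.000, -3.000], [1.000, 7.000, 0.000]] (det J = 27.000).
Solving J·Δ = −F gives Δ = (2.722, -0.389, -2.963).
Then the next iterate is (p, q, r)₁ = (1.222, -0.889, -3.963).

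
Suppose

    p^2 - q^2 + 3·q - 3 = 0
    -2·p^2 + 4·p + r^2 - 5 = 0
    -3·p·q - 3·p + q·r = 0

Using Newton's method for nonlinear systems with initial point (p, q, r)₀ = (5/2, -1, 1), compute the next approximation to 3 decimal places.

At (5/2, -1, 1): F = (-0.750, -6.500, -1.000).
Jacobian J = [[2·p, -2·q + 3, 0], [-4·p + 4, 0, 2·r], [-3·q - 3, -3·p + r, q]].
At the point, J = [[5.000, 5.000, 0.000], [-6.000, 0.000, 2.000], [0.000, -6.500, -1.000]] (det J = 35.000).
Solving J·Δ = −F gives Δ = (1.493, -1.343, 7.729).
Then the next iterate is (p, q, r)₁ = (3.993, -2.343, 8.729).

(3.993, -2.343, 8.729)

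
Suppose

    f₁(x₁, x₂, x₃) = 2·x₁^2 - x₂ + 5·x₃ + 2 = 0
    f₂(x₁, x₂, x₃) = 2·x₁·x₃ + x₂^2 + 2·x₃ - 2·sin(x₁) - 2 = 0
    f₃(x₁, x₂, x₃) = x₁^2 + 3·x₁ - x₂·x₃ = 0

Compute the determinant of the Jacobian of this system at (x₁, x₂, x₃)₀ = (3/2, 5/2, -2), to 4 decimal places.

-346.0611

J = [[4·x₁, -1, 5], [2·x₃ - 2·cos(x₁), 2·x₂, 2·x₁ + 2], [2·x₁ + 3, -x₃, -x₂]].
At the point, J = [[6.0000, -1.0000, 5.0000], [-4.141474, 5.0000, 5.0000], [6.0000, 2.0000, -2.5000]].
det J = -346.0611.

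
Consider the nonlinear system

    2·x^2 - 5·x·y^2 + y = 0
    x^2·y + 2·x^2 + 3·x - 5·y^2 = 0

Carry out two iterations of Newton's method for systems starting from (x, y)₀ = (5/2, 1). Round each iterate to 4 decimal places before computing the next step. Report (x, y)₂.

At (5/2, 1): F = (1.0000, 21.2500).
Jacobian J = [[4·x - 5·y^2, -10·x·y + 1], [2·x·y + 4·x + 3, x^2 - 10·y]].
At the point, J = [[5.0000, -24.0000], [18.0000, -3.7500]] (det J = 413.2500).
Solving J·Δ = −F gives Δ = (-1.2250, -0.2136).
Then the next iterate is (x, y)₁ = (1.2750, 0.7864).
Round to (1.2750, 0.7864) and repeat: F = (0.095191, 5.262517), J = [[2.007875, -9.0266], [10.105320, -6.238375]].
Δ = (-0.5961, -0.1221), so (x, y)₂ = (0.6789, 0.6643).

(0.6789, 0.6643)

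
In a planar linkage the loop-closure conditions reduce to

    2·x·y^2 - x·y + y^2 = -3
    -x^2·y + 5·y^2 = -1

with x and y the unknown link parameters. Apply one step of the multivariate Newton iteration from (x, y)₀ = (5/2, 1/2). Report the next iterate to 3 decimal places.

(2.614, -0.429)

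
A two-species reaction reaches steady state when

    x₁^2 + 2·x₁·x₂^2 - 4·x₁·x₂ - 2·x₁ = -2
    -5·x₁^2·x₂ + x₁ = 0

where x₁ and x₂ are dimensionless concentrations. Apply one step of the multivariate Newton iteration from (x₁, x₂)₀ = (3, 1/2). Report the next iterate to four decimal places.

At (3, 1/2): F = (0.5000, -19.5000).
Jacobian J = [[2·x₁ + 2·x₂^2 - 4·x₂ - 2, 4·x₁·x₂ - 4·x₁], [-10·x₁·x₂ + 1, -5·x₁^2]].
At the point, J = [[2.5000, -6.0000], [-14.0000, -45.0000]] (det J = -196.5000).
Solving J·Δ = −F gives Δ = (-0.7099, -0.2125).
Then the next iterate is (x₁, x₂)₁ = (2.2901, 0.2875).

(2.2901, 0.2875)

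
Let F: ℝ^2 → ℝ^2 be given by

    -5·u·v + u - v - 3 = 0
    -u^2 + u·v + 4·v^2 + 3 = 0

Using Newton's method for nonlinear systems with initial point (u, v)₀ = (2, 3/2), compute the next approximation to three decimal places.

(0.954, 0.527)

At (2, 3/2): F = (-17.500, 11.000).
Jacobian J = [[-5·v + 1, -5·u - 1], [-2·u + v, u + 8·v]].
At the point, J = [[-6.500, -11.000], [-2.500, 14.000]] (det J = -118.500).
Solving J·Δ = −F gives Δ = (-1.046, -0.973).
Then the next iterate is (u, v)₁ = (0.954, 0.527).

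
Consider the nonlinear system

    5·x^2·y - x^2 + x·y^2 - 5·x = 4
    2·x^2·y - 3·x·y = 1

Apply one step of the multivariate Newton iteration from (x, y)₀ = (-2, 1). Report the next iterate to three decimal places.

At (-2, 1): F = (20.000, 13.000).
Jacobian J = [[10·x·y - 2·x + y^2 - 5, 5·x^2 + 2·x·y], [4·x·y - 3·y, 2·x^2 - 3·x]].
At the point, J = [[-20.000, 16.000], [-11.000, 14.000]] (det J = -104.000).
Solving J·Δ = −F gives Δ = (0.692, -0.385).
Then the next iterate is (x, y)₁ = (-1.308, 0.615).

(-1.308, 0.615)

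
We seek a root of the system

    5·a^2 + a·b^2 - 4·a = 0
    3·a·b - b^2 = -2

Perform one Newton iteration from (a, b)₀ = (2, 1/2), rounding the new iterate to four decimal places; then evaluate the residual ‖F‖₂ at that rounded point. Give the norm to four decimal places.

3.6653

At (2, 1/2): F = (12.5000, 4.7500).
Jacobian J = [[10·a + b^2 - 4, 2·a·b], [3·b, 3·a - 2·b]].
At the point, J = [[16.2500, 2.0000], [1.5000, 5.0000]] (det J = 78.2500).
Solving J·Δ = −F gives Δ = (-0.6773, -0.7468).
Then the next iterate is (a, b)₁ = (1.3227, -0.2468).
Re-evaluating at (1.3227, -0.2468): F = (3.537442, 0.959763), so ‖F‖₂ = 3.6653.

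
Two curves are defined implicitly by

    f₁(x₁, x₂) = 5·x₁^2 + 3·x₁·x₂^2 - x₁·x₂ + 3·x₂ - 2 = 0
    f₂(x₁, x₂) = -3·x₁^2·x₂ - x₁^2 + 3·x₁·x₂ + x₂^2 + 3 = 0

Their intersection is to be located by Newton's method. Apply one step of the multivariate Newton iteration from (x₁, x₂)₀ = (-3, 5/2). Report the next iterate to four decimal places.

(-1.6873, 2.0821)

At (-3, 5/2): F = (1.7500, -89.7500).
Jacobian J = [[10·x₁ + 3·x₂^2 - x₂, 6·x₁·x₂ - x₁ + 3], [-6·x₁·x₂ - 2·x₁ + 3·x₂, -3·x₁^2 + 3·x₁ + 2·x₂]].
At the point, J = [[-13.7500, -39.0000], [58.5000, -31.0000]] (det J = 2707.7500).
Solving J·Δ = −F gives Δ = (1.3127, -0.4179).
Then the next iterate is (x₁, x₂)₁ = (-1.6873, 2.0821).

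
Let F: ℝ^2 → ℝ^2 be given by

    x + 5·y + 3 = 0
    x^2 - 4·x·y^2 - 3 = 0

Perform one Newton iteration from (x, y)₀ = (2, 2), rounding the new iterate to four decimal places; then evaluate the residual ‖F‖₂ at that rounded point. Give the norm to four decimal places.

At (2, 2): F = (15.0000, -31.0000).
Jacobian J = [[1, 5], [2·x - 4·y^2, -8·x·y]].
At the point, J = [[1.0000, 5.0000], [-12.0000, -32.0000]] (det J = 28.0000).
Solving J·Δ = −F gives Δ = (11.6071, -5.3214).
Then the next iterate is (x, y)₁ = (13.6071, -3.3214).
Re-evaluating at (13.6071, -3.3214): F = (0.0001, -418.284499), so ‖F‖₂ = 418.2845.

418.2845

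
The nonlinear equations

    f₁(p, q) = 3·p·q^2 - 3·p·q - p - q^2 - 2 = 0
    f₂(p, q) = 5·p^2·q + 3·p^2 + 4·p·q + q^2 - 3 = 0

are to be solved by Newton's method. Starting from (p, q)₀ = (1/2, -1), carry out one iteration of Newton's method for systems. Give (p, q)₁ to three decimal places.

At (1/2, -1): F = (-0.500, -4.500).
Jacobian J = [[3·q^2 - 3·q - 1, 6·p·q - 3·p - 2·q], [10·p·q + 6·p + 4·q, 5·p^2 + 4·p + 2·q]].
At the point, J = [[5.000, -2.500], [-6.000, 1.250]] (det J = -8.750).
Solving J·Δ = −F gives Δ = (-1.357, -2.914).
Then the next iterate is (p, q)₁ = (-0.857, -3.914).

(-0.857, -3.914)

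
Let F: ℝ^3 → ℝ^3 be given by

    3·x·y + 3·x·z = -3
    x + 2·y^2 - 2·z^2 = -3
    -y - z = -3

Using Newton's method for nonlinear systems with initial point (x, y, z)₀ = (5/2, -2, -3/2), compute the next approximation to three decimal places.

(4.929, 1.602, 1.398)

At (5/2, -2, -3/2): F = (-23.250, 9.000, 6.500).
Jacobian J = [[3·y + 3·z, 3·x, 3·x], [1, 4·y, -4·z], [0, -1, -1]].
At the point, J = [[-10.500, 7.500, 7.500], [1.000, -8.000, 6.000], [0.000, -1.000, -1.000]] (det J = -147.000).
Solving J·Δ = −F gives Δ = (2.429, 3.602, 2.898).
Then the next iterate is (x, y, z)₁ = (4.929, 1.602, 1.398).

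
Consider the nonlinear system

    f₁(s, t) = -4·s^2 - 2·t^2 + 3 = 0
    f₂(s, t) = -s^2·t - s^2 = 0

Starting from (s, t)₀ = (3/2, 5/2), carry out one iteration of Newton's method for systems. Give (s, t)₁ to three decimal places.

(1.024, 1.221)

At (3/2, 5/2): F = (-18.500, -7.875).
Jacobian J = [[-8·s, -4·t], [-2·s·t - 2·s, -s^2]].
At the point, J = [[-12.000, -10.000], [-10.500, -2.250]] (det J = -78.000).
Solving J·Δ = −F gives Δ = (-0.476, -1.279).
Then the next iterate is (s, t)₁ = (1.024, 1.221).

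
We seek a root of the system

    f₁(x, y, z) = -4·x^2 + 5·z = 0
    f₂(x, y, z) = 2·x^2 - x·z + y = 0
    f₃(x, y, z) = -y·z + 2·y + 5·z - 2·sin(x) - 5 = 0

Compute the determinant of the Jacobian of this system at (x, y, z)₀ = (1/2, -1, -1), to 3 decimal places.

23.776

J = [[-8·x, 0, 5], [4·x - z, 1, -x], [-2·cos(x), -z + 2, -y + 5]].
At the point, J = [[-4.000, 0.000, 5.000], [3.000, 1.000, -0.500], [-1.75517, 3.000, 6.000]].
det J = 23.776.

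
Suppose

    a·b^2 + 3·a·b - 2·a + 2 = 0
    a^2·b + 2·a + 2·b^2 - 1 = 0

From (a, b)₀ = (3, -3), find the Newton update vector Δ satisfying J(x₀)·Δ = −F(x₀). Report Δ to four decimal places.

(-0.1739, -0.4058)

At (3, -3): F = (-4.0000, -4.0000).
Jacobian J = [[b^2 + 3·b - 2, 2·a·b + 3·a], [2·a·b + 2, a^2 + 4·b]].
At the point, J = [[-2.0000, -9.0000], [-16.0000, -3.0000]] (det J = -138.0000).
Solving J·Δ = −F gives Δ = (-0.1739, -0.4058).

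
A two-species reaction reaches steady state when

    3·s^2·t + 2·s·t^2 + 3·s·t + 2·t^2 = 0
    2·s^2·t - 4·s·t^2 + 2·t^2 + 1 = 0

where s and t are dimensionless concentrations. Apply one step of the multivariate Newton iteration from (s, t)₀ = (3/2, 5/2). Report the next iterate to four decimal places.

(-0.0464, 2.6751)

At (3/2, 5/2): F = (59.3750, -12.7500).
Jacobian J = [[6·s·t + 2·t^2 + 3·t, 3·s^2 + 4·s·t + 3·s + 4·t], [4·s·t - 4·t^2, 2·s^2 - 8·s·t + 4·t]].
At the point, J = [[42.5000, 36.2500], [-10.0000, -15.5000]] (det J = -296.2500).
Solving J·Δ = −F gives Δ = (-1.5464, 0.1751).
Then the next iterate is (s, t)₁ = (-0.0464, 2.6751).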